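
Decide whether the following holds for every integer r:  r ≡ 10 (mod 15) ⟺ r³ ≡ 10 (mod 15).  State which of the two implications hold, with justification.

(⇐) Suppose r³ ≡ 10 (mod 15). The only residue r in {0, …, 14} with r³ ≡ 10 (mod 15) is r = 10, so r ≡ 10 (mod 15).

(⇒) Suppose r ≡ 10 (mod 15). Write r = 15j + 10. Then (15j + 10)³ = 3375j³ + 6750j² + 4500j + 1000 = 15(225j³ + 450j² + 300j + 66) + 10, so r³ ≡ 10 (mod 15).

Equivalent; both directions hold.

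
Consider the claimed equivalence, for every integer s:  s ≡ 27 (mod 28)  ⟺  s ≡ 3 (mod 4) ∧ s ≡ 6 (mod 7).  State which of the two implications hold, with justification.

[⇒] Suppose s ≡ 27 (mod 28); write s = 28j + 27. Since 4 ∣ 28, reducing mod 4 gives s ≡ 27 ≡ 3 (mod 4); since 7 ∣ 28, reducing mod 7 gives s ≡ 27 ≡ 6 (mod 7).

[⇐] Conversely, if s ≡ 3 (mod 4) and s ≡ 6 (mod 7), then by the Chinese remainder theorem s ≡ 27 (mod 28). This is exactly s ≡ 27 (mod 28).

Both implications hold.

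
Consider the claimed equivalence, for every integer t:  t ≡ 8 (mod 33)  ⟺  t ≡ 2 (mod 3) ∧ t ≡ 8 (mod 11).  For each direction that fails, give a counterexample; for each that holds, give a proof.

Both directions hold.

(→) Suppose t ≡ 8 (mod 33); write t = 33j + 8. Since 3 ∣ 33, reducing mod 3 gives t ≡ 8 ≡ 2 (mod 3); since 11 ∣ 33, reducing mod 11 gives t ≡ 8 (mod 11).

(←) Conversely, if t ≡ 2 (mod 3) and t ≡ 8 (mod 11), then by the Chinese remainder theorem t ≡ 8 (mod 33). This is exactly t ≡ 8 (mod 33).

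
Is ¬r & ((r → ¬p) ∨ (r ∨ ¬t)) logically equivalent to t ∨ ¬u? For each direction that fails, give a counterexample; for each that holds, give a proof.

Forward direction. This fails. Under p = F, r = F, t = F, u = T, the left side is true but the right side is false.

Converse. This fails. Under p = F, r = T, t = F, u = F, the left side is false but the right side is true.

Neither direction holds.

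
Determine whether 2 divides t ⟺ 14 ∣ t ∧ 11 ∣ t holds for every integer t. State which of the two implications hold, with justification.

Forward direction. This fails: take t = 2. Certainly 2 ∣ 2, but 14 ∤ 2.

Converse. Suppose 14 ∣ t and 11 ∣ t. Any common multiple of 14 and 11 is a multiple of their lcm; here gcd(14, 11) = 1, so lcm(14, 11) = 14·11 = 154, so 154 ∣ t. Since 2 ∣ 154, it follows that 2 ∣ t.

(⇒) fails; (⇐) holds.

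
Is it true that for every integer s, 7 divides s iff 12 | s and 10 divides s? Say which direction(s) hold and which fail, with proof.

Neither implication holds.

Forward direction. This fails: take s = 7. Certainly 7 ∣ 7, but 12 ∤ 7.

Converse. This fails: take s = 60. Both 12 ∣ 60 and 10 ∣ 60, yet 60 is not a multiple of 7 (since 60 = 8·7 + 4), so 7 ∤ 60.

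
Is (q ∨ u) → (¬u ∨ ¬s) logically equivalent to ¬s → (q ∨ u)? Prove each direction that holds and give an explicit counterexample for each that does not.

Neither implication holds.

(⟹) This fails. Under u = F, q = F, s = F, the left side is true but the right side is false.

(⟸) This fails. Under u = T, q = F, s = T, the left side is false but the right side is true.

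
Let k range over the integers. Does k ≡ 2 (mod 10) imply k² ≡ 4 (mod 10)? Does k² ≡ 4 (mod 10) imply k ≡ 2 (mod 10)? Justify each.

(→) Suppose k ≡ 2 (mod 10). Write k = 10j + 2. Then (10j + 2)² = 100j² + 40j + 4 = 10(10j² + 4j) + 4, so k² ≡ 4 (mod 10).

(←) This fails: take k = 8. Then 8² = 64 ≡ 4 (mod 10), yet 8 ≡ 8 (mod 10), not 2.

The forward direction holds; the converse fails.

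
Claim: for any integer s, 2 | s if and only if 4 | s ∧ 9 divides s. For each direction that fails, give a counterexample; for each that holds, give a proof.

Only the converse holds.

[⇒] This fails: take s = 2. Certainly 2 ∣ 2, but 4 ∤ 2.

[⇐] Suppose 4 ∣ s and 9 ∣ s. Any common multiple of 4 and 9 is a multiple of their lcm; here gcd(4, 9) = 1, so lcm(4, 9) = 4·9 = 36, so 36 ∣ s. Since 2 ∣ 36, it follows that 2 ∣ s.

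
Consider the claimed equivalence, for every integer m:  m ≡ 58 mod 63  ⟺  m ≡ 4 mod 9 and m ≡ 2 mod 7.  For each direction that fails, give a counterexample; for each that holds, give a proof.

Both directions hold; the statement is true.

(→) Suppose m ≡ 58 (mod 63); write m = 63j + 58. Since 9 ∣ 63, reducing mod 9 gives m ≡ 58 ≡ 4 (mod 9); since 7 ∣ 63, reducing mod 7 gives m ≡ 58 ≡ 2 (mod 7).

(←) Conversely, if m ≡ 4 (mod 9) and m ≡ 2 (mod 7), then by the Chinese remainder theorem m ≡ 58 (mod 63). This is exactly m ≡ 58 (mod 63).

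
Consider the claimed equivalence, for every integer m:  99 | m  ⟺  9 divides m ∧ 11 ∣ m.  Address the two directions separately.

Equivalent; both directions hold.

(⇐) Suppose 9 ∣ m and 11 ∣ m. Any common multiple of 9 and 11 is a multiple of their lcm; here gcd(9, 11) = 1, so lcm(9, 11) = 9·11 = 99, so 99 ∣ m.

(⇒) If 99 ∣ m, write m = 99q. Since 99 = 11·9, m = 9·(11q), so 9 ∣ m; and since 99 = 9·11, m = 11·(9q), so 11 ∣ m.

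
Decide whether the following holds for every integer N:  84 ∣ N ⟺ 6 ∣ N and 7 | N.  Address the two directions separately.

[⇒] If 84 ∣ N, write N = 84q. Since 84 = 14·6, N = 6·(14q), so 6 ∣ N; and since 84 = 12·7, N = 7·(12q), so 7 ∣ N.

[⇐] This fails: take N = 42. Both 6 ∣ 42 and 7 ∣ 42, yet 42 is not a multiple of 84 (since 42 = 0·84 + 42), so 84 ∤ 42.

The forward direction holds; the converse fails.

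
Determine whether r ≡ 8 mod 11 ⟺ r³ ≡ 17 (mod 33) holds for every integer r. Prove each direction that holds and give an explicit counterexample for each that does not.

Forward direction. This fails: take r = 19. Then 19 ≡ 8 (mod 11), but 19³ = 6859 ≡ 28 (mod 33), not 17.

Converse. The residues r modulo 33 with r³ ≡ 17 (mod 33) are exactly {8}, and each is ≡ 8 (mod 11).

Only the converse holds.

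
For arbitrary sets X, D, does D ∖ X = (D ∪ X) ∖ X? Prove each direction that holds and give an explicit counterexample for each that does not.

Both inclusions hold.

(⟹) Let x ∈ D ∖ X. Then x ∈ D and x ∉ X, from which x ∈ (D ∪ X) ∖ X.

(⟸) Let x ∈ (D ∪ X) ∖ X. Then x ∈ D and x ∉ X, from which x ∈ D ∖ X.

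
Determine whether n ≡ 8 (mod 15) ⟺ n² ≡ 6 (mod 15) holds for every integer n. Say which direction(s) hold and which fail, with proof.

(⇒) fails and (⇐) fails.

(⟹) This fails: take n = 8. Then 8 ≡ 8 (mod 15), but 8² = 64 ≡ 4 (mod 15), not 6.

(⟸) This fails: take n = 6. Then 6² = 36 ≡ 6 (mod 15), yet 6 ≡ 6 (mod 15), not 8.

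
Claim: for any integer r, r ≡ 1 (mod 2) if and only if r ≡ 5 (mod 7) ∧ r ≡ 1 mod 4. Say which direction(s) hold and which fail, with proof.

Forward direction. This fails: r = 1 gives 1 ≡ 1 (mod 2) but 1 ≡ 1 (mod 7), so the conjunction on the right does not hold.

Converse. If r ≡ 5 (mod 7) and r ≡ 1 (mod 4), then by the Chinese remainder theorem r ≡ 5 (mod 28). Since 5 ≡ 1 (mod 2) and 2 ∣ 28, we get r ≡ 1 (mod 2).

Not equivalent: only (⇐) holds.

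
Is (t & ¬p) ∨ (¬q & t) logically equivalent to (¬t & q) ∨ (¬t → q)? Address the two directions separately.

The forward direction holds; the converse fails.

(⇒) Assume the antecedent. If q is true, (¬t & q) ∨ (¬t → q) reduces to true regardless of the other variables. If q is false, the antecedent forces (q = F, t = T, p = F) or (q = F, t = T, p = T), and (¬t & q) ∨ (¬t → q) holds there. Either way (¬t & q) ∨ (¬t → q) holds.

(⇐) This fails. Under q = T, t = F, p = F, the left side is false but the right side is true.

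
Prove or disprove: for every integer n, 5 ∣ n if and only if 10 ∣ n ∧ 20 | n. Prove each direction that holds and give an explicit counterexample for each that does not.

[⇒] This fails: take n = 5. Certainly 5 ∣ 5, but 10 ∤ 5.

[⇐] Suppose 10 ∣ n and 20 ∣ n. Any common multiple of 10 and 20 is a multiple of their lcm; here lcm(10, 20) = 10·20/gcd(10, 20) = 200/10 = 20, so 20 ∣ n. Since 5 ∣ 20, it follows that 5 ∣ n.

(⇒) fails; (⇐) holds.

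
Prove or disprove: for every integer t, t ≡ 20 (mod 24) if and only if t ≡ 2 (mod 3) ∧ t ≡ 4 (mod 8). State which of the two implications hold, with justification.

[⇒] Suppose t ≡ 20 (mod 24); write t = 24j + 20. Since 3 ∣ 24, reducing mod 3 gives t ≡ 20 ≡ 2 (mod 3); since 8 ∣ 24, reducing mod 8 gives t ≡ 20 ≡ 4 (mod 8).

[⇐] Conversely, if t ≡ 2 (mod 3) and t ≡ 4 (mod 8), then by the Chinese remainder theorem t ≡ 20 (mod 24). This is exactly t ≡ 20 (mod 24).

Both directions hold; the statement is true.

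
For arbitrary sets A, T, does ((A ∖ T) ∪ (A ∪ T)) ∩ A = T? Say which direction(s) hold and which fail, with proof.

(⟹) This inclusion fails. Take A = {1}, T = ∅; then 1 ∈ ((A ∖ T) ∪ (A ∪ T)) ∩ A but 1 ∉ T.

(⟸) This inclusion fails. Take A = ∅, T = {1}; then 1 ∈ T but 1 ∉ ((A ∖ T) ∪ (A ∪ T)) ∩ A.

Neither inclusion holds.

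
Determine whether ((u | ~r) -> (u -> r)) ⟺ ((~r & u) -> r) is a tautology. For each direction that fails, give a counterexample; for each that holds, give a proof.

Both directions hold; the statement is true.

(→) Assume the antecedent. If u is true, the antecedent forces (u = T, r = T), and (~r & u) -> r holds there. If u is false, (~r & u) -> r reduces to true regardless of the other variables. Either way (~r & u) -> r holds.

(←) Assume the antecedent. If u is true, the antecedent forces (u = T, r = T), and (u | ~r) -> (u -> r) holds there. If u is false, (u | ~r) -> (u -> r) reduces to true regardless of the other variables. Either way (u | ~r) -> (u -> r) holds.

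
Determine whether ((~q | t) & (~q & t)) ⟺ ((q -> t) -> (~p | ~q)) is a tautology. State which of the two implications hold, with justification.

[⇒] Assume the antecedent. If p is true, the antecedent forces (p = T, t = T, q = F), and (q -> t) -> (~p | ~q) holds there. If p is false, (q -> t) -> (~p | ~q) reduces to true regardless of the other variables. Either way (q -> t) -> (~p | ~q) holds.

[⇐] This fails. Under p = F, t = F, q = F, the left side is false but the right side is true.

Only the forward direction holds.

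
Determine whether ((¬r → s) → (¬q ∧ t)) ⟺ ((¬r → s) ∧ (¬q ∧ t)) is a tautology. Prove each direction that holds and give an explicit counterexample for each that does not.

(→) This fails. Under t = F, s = F, r = F, q = F, the left side is true but the right side is false.

(←) Assume the antecedent. If s is true, the antecedent forces (t = T, s = T, r = F, q = F) or (t = T, s = T, r = T, q = F), and (¬r → s) → (¬q ∧ t) holds there. If s is false, the antecedent forces (t = T, s = F, r = T, q = F), and (¬r → s) → (¬q ∧ t) holds there. Either way (¬r → s) → (¬q ∧ t) holds.

The forward direction fails; the converse holds.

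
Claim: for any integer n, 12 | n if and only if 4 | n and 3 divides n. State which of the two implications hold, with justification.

Both directions hold; the statement is true.

(⇒) If 12 ∣ n, write n = 12q. Since 12 = 3·4, n = 4·(3q), so 4 ∣ n; and since 12 = 4·3, n = 3·(4q), so 3 ∣ n.

(⇐) Suppose 4 ∣ n and 3 ∣ n. Any common multiple of 4 and 3 is a multiple of their lcm; here gcd(4, 3) = 1, so lcm(4, 3) = 4·3 = 12, so 12 ∣ n.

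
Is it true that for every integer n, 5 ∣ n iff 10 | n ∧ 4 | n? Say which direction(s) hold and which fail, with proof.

Only the converse holds.

Converse. Suppose 10 ∣ n and 4 ∣ n. Any common multiple of 10 and 4 is a multiple of their lcm; here lcm(10, 4) = 10·4/gcd(10, 4) = 40/2 = 20, so 20 ∣ n. Since 5 ∣ 20, it follows that 5 ∣ n.

Forward direction. This fails: take n = 5. Certainly 5 ∣ 5, but 10 ∤ 5.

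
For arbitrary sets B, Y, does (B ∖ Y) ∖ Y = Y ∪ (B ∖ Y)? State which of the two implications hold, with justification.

Reverse inclusion. This inclusion fails. Take B = ∅, Y = {1}; then 1 ∈ Y ∪ (B ∖ Y) but 1 ∉ (B ∖ Y) ∖ Y.

Forward inclusion. Let x ∈ (B ∖ Y) ∖ Y. Then x ∈ B and x ∉ Y, from which x ∈ Y ∪ (B ∖ Y).

Only the forward inclusion holds.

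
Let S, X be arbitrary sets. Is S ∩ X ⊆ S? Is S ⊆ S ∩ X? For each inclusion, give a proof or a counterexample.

Forward inclusion. Let x ∈ S ∩ X. Then x ∈ S ∩ X, from which x ∈ S.

Reverse inclusion. This inclusion fails. Take S = {1}, X = ∅; then 1 ∈ S but 1 ∉ S ∩ X.

The sets are not equal: only the forward inclusion holds.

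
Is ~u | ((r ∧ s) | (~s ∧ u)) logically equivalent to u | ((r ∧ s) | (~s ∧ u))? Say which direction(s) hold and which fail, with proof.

(→) This fails. Under s = F, u = F, r = F, the left side is true but the right side is false.

(←) This fails. Under s = T, u = T, r = F, the left side is false but the right side is true.

Neither direction holds.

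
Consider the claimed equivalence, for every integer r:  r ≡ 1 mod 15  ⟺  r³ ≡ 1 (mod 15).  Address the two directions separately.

(⇒) Suppose r ≡ 1 mod 15. Write r = 15j + 1. Then (15j + 1)³ = 3375j³ + 675j² + 45j + 1 = 15(225j³ + 45j² + 3j) + 1, so r³ ≡ 1 (mod 15).

(⇐) Conversely, suppose r³ ≡ 1 (mod 15). The only residue r in {0, …, 14} with r³ ≡ 1 (mod 15) is r = 1, so r ≡ 1 (mod 15).

Equivalent; both directions hold.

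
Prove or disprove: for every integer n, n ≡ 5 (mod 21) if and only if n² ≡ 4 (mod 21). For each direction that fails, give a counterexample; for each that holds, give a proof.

[⇐] This fails: take n = 2. Then 2² = 4 ≡ 4 (mod 21), yet 2 ≡ 2 (mod 21), not 5.

[⇒] Suppose n ≡ 5 (mod 21). Write n = 21j + 5. Then (21j + 5)² = 441j² + 210j + 25 = 21(21j² + 10j + 1) + 4, so n² ≡ 4 (mod 21).

Only the forward implication holds.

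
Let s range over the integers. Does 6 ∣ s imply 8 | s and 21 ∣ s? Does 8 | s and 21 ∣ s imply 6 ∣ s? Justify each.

Only the converse holds.

(→) This fails: take s = 6. Certainly 6 ∣ 6, but 8 ∤ 6.

(←) Suppose 8 ∣ s and 21 ∣ s. Any common multiple of 8 and 21 is a multiple of their lcm; here gcd(8, 21) = 1, so lcm(8, 21) = 8·21 = 168, so 168 ∣ s. Since 6 ∣ 168, it follows that 6 ∣ s.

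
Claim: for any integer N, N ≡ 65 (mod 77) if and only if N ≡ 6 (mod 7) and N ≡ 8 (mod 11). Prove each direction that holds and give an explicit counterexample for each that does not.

(⇒) fails and (⇐) fails.

[⇒] This fails: N = 65 gives 65 ≡ 65 (mod 77) but 65 ≡ 2 (mod 7), so the conjunction on the right does not hold.

[⇐] This fails: N = 41 satisfies both congruences on the right (41 ≡ 6 mod 7 and 41 ≡ 8 mod 11) yet 41 ≡ 41 (mod 77), not 65.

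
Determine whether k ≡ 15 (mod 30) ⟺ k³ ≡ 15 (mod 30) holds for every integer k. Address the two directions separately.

Forward direction. Suppose k ≡ 15 (mod 30). Write k = 30j + 15. Then (30j + 15)³ = 27000j³ + 40500j² + 20250j + 3375 = 30(900j³ + 1350j² + 675j + 112) + 15, so k³ ≡ 15 (mod 30).

Converse. Suppose k³ ≡ 15 (mod 30). The only residue r in {0, …, 29} with r³ ≡ 15 (mod 30) is r = 15, so k ≡ 15 (mod 30).

The biconditional holds.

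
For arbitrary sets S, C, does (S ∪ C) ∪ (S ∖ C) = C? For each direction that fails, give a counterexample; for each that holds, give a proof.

The sets are not equal: only the reverse inclusion holds.

Forward inclusion. This inclusion fails. Take S = {1}, C = ∅; then 1 ∈ (S ∪ C) ∪ (S ∖ C) but 1 ∉ C.

Reverse inclusion. Let x ∈ C. Then either x ∈ C and x ∉ S; or x ∈ S ∩ C. In each case x ∈ (S ∪ C) ∪ (S ∖ C), so C ⊆ (S ∪ C) ∪ (S ∖ C).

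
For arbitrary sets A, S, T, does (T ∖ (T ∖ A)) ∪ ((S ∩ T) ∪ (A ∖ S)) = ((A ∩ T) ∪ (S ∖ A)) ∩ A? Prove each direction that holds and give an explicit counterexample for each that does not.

The sets are not equal: only the reverse inclusion holds.

Forward inclusion. This inclusion fails. Take A = {1}, S = ∅, T = ∅; then 1 ∈ (T ∖ (T ∖ A)) ∪ ((S ∩ T) ∪ (A ∖ S)) but 1 ∉ ((A ∩ T) ∪ (S ∖ A)) ∩ A.

Reverse inclusion. Let x ∈ ((A ∩ T) ∪ (S ∖ A)) ∩ A. Then either x ∈ A ∩ T and x ∉ S; or x ∈ A ∩ S ∩ T. In each case x ∈ (T ∖ (T ∖ A)) ∪ ((S ∩ T) ∪ (A ∖ S)), so ((A ∩ T) ∪ (S ∖ A)) ∩ A ⊆ (T ∖ (T ∖ A)) ∪ ((S ∩ T) ∪ (A ∖ S)).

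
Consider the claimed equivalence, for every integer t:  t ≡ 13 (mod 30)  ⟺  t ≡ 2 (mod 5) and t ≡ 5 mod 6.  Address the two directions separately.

(⇒) fails and (⇐) fails.

Forward direction. This fails: t = 13 gives 13 ≡ 13 (mod 30) but 13 ≡ 3 (mod 5), so the conjunction on the right does not hold.

Converse. This fails: t = 17 satisfies both congruences on the right (17 ≡ 2 mod 5 and 17 ≡ 5 mod 6) yet 17 ≡ 17 (mod 30), not 13.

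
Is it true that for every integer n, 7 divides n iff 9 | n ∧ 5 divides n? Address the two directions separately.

Forward direction. This fails: take n = 7. Certainly 7 ∣ 7, but 9 ∤ 7.

Converse. This fails: take n = 45. Both 9 ∣ 45 and 5 ∣ 45, yet 45 is not a multiple of 7 (since 45 = 6·7 + 3), so 7 ∤ 45.

Neither implication holds.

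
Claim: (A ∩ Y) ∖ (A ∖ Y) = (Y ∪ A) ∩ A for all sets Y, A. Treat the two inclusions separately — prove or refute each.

Only the forward inclusion holds.

(⊆) Let x ∈ (A ∩ Y) ∖ (A ∖ Y). Then x ∈ Y ∩ A, from which x ∈ (Y ∪ A) ∩ A.

(⊇) This inclusion fails. Take Y = ∅, A = {1}; then 1 ∈ (Y ∪ A) ∩ A but 1 ∉ (A ∩ Y) ∖ (A ∖ Y).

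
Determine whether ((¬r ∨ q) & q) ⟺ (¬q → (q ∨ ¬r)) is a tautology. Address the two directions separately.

The forward direction holds; the converse fails.

(⟹) Assume the antecedent. If r is true, the antecedent forces (r = T, q = T), and ¬q → (q ∨ ¬r) holds there. If r is false, ¬q → (q ∨ ¬r) reduces to true regardless of the other variables. Either way ¬q → (q ∨ ¬r) holds.

(⟸) This fails. Under r = F, q = F, the left side is false but the right side is true.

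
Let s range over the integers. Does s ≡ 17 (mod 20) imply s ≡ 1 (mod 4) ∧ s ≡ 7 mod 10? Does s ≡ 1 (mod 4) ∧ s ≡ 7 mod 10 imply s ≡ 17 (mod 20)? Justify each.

(⇒) Suppose s ≡ 17 (mod 20); write s = 20j + 17. Since 4 ∣ 20, reducing mod 4 gives s ≡ 17 ≡ 1 (mod 4); since 10 ∣ 20, reducing mod 10 gives s ≡ 17 ≡ 7 (mod 10).

(⇐) Conversely, if s ≡ 1 (mod 4) and s ≡ 7 (mod 10), then by the Chinese remainder theorem s ≡ 17 (mod 20). This is exactly s ≡ 17 (mod 20).

Equivalent; both directions hold.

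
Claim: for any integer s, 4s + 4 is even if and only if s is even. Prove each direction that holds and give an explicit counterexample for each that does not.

(⇒) fails; (⇐) holds.

(←) Suppose s is even. Since 4 is even, 4s is even for every s, so 4s + 4 has the same parity as 4, which is even. Hence 4s + 4 is even.

(→) This fails: take s = 7. Then 4s + 4 = 32, which is even, yet s = 7 is odd, not even.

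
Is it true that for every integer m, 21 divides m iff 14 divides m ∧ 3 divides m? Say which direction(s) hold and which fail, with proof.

Forward direction. This fails: take m = 21. Certainly 21 ∣ 21, but 14 ∤ 21.

Converse. Suppose 14 ∣ m and 3 ∣ m. Any common multiple of 14 and 3 is a multiple of their lcm; here gcd(14, 3) = 1, so lcm(14, 3) = 14·3 = 42, so 42 ∣ m. Since 21 ∣ 42, it follows that 21 ∣ m.

(⇒) fails; (⇐) holds.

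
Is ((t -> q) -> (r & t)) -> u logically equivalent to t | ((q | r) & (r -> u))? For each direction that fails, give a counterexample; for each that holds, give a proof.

Neither direction holds.

Forward direction. This fails. Under u = F, q = F, r = F, t = F, the left side is true but the right side is false.

Converse. This fails. Under u = F, q = F, r = F, t = T, the left side is false but the right side is true.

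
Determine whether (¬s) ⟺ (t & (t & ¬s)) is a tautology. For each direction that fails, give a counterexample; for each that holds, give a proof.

Forward direction. This fails. Under s = F, t = F, the left side is true but the right side is false.

Converse. Assume the antecedent. If s is true, the antecedent cannot hold. If s is false, ¬s reduces to true regardless of the other variables. Either way ¬s holds.

The forward direction fails; the converse holds.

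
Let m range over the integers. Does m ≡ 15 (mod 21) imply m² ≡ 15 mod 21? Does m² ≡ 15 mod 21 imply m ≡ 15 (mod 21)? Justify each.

The forward direction holds; the converse fails.

(←) This fails: take m = 6. Then 6² = 36 ≡ 15 (mod 21), yet 6 ≡ 6 (mod 21), not 15.

(→) Suppose m ≡ 15 (mod 21). Write m = 21j + 15. Then (21j + 15)² = 441j² + 630j + 225 = 21(21j² + 30j + 10) + 15, so m² ≡ 15 (mod 21).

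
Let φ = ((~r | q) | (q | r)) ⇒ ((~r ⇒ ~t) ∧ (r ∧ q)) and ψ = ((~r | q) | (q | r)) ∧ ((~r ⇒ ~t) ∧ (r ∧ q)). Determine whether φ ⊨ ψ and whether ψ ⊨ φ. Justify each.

(⟹) Assume the antecedent. If r is true, the antecedent forces (r = T, q = T, t = F) or (r = T, q = T, t = T), and the consequent holds there. If r is false, the antecedent cannot hold. Either way the consequent holds.

(⟸) Assume the antecedent. If r is true, the antecedent forces (r = T, q = T, t = F) or (r = T, q = T, t = T), and the consequent holds there. If r is false, the antecedent cannot hold. Either way the consequent holds.

Both implications hold.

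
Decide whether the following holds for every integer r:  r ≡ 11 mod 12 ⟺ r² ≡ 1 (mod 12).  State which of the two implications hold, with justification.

(→) Suppose r ≡ 11 mod 12. Write r = 12j + 11. Then (12j + 11)² = 144j² + 264j + 121 = 12(12j² + 22j + 10) + 1, so r² ≡ 1 (mod 12).

(←) This fails: take r = 1. Then 1² = 1 ≡ 1 (mod 12), yet 1 ≡ 1 (mod 12), not 11.

The forward direction holds; the converse fails.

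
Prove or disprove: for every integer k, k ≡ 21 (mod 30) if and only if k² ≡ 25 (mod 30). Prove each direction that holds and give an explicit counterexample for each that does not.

Forward direction. This fails: take k = 21. Then 21 ≡ 21 (mod 30), but 21² = 441 ≡ 21 (mod 30), not 25.

Converse. This fails: take k = 5. Then 5² = 25 ≡ 25 (mod 30), yet 5 ≡ 5 (mod 30), not 21.

Neither implication holds.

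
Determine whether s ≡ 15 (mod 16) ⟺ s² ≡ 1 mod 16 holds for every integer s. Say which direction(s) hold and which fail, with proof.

Only the forward implication holds.

(⟹) Suppose s ≡ 15 (mod 16). Write s = 16j + 15. Then (16j + 15)² = 256j² + 480j + 225 = 16(16j² + 30j + 14) + 1, so s² ≡ 1 (mod 16).

(⟸) This fails: take s = 1. Then 1² = 1 ≡ 1 (mod 16), yet 1 ≡ 1 (mod 16), not 15.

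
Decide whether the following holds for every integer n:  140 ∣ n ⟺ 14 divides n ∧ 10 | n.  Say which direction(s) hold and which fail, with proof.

(⇒) holds; (⇐) fails.

Forward direction. If 140 ∣ n, write n = 140q. Since 140 = 10·14, n = 14·(10q), so 14 ∣ n; and since 140 = 14·10, n = 10·(14q), so 10 ∣ n.

Converse. This fails: take n = 70. Both 14 ∣ 70 and 10 ∣ 70, yet 70 is not a multiple of 140 (since 70 = 0·140 + 70), so 140 ∤ 70.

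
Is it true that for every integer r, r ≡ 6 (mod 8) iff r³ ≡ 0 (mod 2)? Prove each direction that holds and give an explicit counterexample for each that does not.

Forward direction. Suppose r ≡ 6 (mod 8). Then r³ ≡ 6³ = 216 (mod 8), and since 2 ∣ 8, also r³ ≡ 0 (mod 2).

Converse. This fails: take r = 0. Then 0³ = 0 ≡ 0 (mod 2), yet 0 ≡ 0 (mod 8), not 6.

Not equivalent: only (⇒) holds.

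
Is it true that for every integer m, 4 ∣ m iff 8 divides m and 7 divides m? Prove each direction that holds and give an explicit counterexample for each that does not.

Only the converse holds.

(⟹) This fails: take m = 4. Certainly 4 ∣ 4, but 8 ∤ 4.

(⟸) Suppose 8 ∣ m and 7 ∣ m. Any common multiple of 8 and 7 is a multiple of their lcm; here gcd(8, 7) = 1, so lcm(8, 7) = 8·7 = 56, so 56 ∣ m. Since 4 ∣ 56, it follows that 4 ∣ m.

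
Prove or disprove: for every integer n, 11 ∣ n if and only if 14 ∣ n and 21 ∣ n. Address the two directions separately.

Neither implication holds.

(⇒) This fails: take n = 11. Certainly 11 ∣ 11, but 14 ∤ 11.

(⇐) This fails: take n = 42. Both 14 ∣ 42 and 21 ∣ 42, yet 42 is not a multiple of 11 (since 42 = 3·11 + 9), so 11 ∤ 42.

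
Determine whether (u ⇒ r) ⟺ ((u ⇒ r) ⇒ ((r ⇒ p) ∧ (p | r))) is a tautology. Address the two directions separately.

(⇒) fails and (⇐) fails.

(⇒) This fails. Under r = F, p = F, u = F, the left side is true but the right side is false.

(⇐) This fails. Under r = F, p = F, u = T, the left side is false but the right side is true.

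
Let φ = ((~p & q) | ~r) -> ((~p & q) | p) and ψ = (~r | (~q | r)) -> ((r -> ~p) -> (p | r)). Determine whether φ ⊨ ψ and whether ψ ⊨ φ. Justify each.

[⇒] This fails. Under q = T, r = F, p = F, the left side is true but the right side is false.

[⇐] Assume the antecedent. If r is true, the consequent reduces to true regardless of the other variables. If r is false, the antecedent forces (q = F, r = F, p = T) or (q = T, r = F, p = T), and the consequent holds there. Either way the consequent holds.

Not equivalent: only (⇐) holds.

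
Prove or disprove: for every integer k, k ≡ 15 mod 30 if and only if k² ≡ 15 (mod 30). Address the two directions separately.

Both directions hold.

(⟹) Suppose k ≡ 15 mod 30. Write k = 30j + 15. Then (30j + 15)² = 900j² + 900j + 225 = 30(30j² + 30j + 7) + 15, so k² ≡ 15 (mod 30).

(⟸) Conversely, suppose k² ≡ 15 (mod 30). The only residue r in {0, …, 29} with r² ≡ 15 (mod 30) is r = 15, so k ≡ 15 (mod 30).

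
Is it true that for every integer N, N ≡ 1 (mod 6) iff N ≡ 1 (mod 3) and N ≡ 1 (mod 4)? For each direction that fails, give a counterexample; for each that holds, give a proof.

(⇒) fails; (⇐) holds.

(→) This fails: N = 7 gives 7 ≡ 1 (mod 6) but 7 ≡ 3 (mod 4), so the conjunction on the right does not hold.

(←) Conversely, if N ≡ 1 (mod 3) and N ≡ 1 (mod 4), then by the Chinese remainder theorem N ≡ 1 (mod 12). Since 1 ≡ 1 (mod 6) and 6 ∣ 12, we get N ≡ 1 (mod 6).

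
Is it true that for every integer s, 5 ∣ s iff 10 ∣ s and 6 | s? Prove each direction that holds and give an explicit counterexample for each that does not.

(⟹) This fails: take s = 5. Certainly 5 ∣ 5, but 10 ∤ 5.

(⟸) Suppose 10 ∣ s and 6 ∣ s. Any common multiple of 10 and 6 is a multiple of their lcm; here lcm(10, 6) = 10·6/gcd(10, 6) = 60/2 = 30, so 30 ∣ s. Since 5 ∣ 30, it follows that 5 ∣ s.

Only the converse holds.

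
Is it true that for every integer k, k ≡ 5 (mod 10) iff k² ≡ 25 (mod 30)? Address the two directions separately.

Not equivalent: only (⇐) holds.

(→) This fails: take k = 15. Then 15 ≡ 5 (mod 10), but 15² = 225 ≡ 15 (mod 30), not 25.

(←) Conversely, the residues r modulo 30 with r² ≡ 25 (mod 30) are exactly {5, 25}, and each is ≡ 5 (mod 10).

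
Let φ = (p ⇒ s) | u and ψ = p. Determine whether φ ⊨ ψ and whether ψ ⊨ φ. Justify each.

(→) This fails. Under p = F, s = F, u = F, the left side is true but the right side is false.

(←) This fails. Under p = T, s = F, u = F, the left side is false but the right side is true.

Neither implication holds.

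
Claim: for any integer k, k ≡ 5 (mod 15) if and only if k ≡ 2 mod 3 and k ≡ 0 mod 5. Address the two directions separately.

Both directions hold.

(→) Suppose k ≡ 5 (mod 15); write k = 15j + 5. Since 3 ∣ 15, reducing mod 3 gives k ≡ 5 ≡ 2 (mod 3); since 5 ∣ 15, reducing mod 5 gives k ≡ 5 ≡ 0 (mod 5).

(←) Conversely, if k ≡ 2 (mod 3) and k ≡ 0 (mod 5), then by the Chinese remainder theorem k ≡ 5 (mod 15). This is exactly k ≡ 5 (mod 15).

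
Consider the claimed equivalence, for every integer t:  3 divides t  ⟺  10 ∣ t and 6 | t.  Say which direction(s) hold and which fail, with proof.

Only the reverse direction holds.

(→) This fails: take t = 3. Certainly 3 ∣ 3, but 10 ∤ 3.

(←) Suppose 10 ∣ t and 6 ∣ t. Any common multiple of 10 and 6 is a multiple of their lcm; here lcm(10, 6) = 10·6/gcd(10, 6) = 60/2 = 30, so 30 ∣ t. Since 3 ∣ 30, it follows that 3 ∣ t.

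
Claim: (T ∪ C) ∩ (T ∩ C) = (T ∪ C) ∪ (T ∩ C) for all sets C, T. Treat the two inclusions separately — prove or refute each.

Forward inclusion. Let x ∈ (T ∪ C) ∩ (T ∩ C). Then x ∈ C ∩ T, from which x ∈ (T ∪ C) ∪ (T ∩ C).

Reverse inclusion. This inclusion fails. Take C = {1}, T = ∅; then 1 ∈ (T ∪ C) ∪ (T ∩ C) but 1 ∉ (T ∪ C) ∩ (T ∩ C).

Only the forward inclusion holds.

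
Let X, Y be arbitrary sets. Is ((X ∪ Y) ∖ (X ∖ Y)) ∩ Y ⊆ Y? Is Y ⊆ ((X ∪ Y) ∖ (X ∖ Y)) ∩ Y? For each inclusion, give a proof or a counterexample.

Both inclusions hold.

(⟹) Let x ∈ ((X ∪ Y) ∖ (X ∖ Y)) ∩ Y. Then either x ∈ Y and x ∉ X; or x ∈ X ∩ Y. In each case x ∈ Y, so ((X ∪ Y) ∖ (X ∖ Y)) ∩ Y ⊆ Y.

(⟸) Let x ∈ Y. Then either x ∈ Y and x ∉ X; or x ∈ X ∩ Y. In each case x ∈ ((X ∪ Y) ∖ (X ∖ Y)) ∩ Y, so Y ⊆ ((X ∪ Y) ∖ (X ∖ Y)) ∩ Y.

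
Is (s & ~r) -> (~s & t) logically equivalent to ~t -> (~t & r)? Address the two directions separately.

(⇒) fails and (⇐) fails.

[⇒] This fails. Under t = F, r = F, s = F, the left side is true but the right side is false.

[⇐] This fails. Under t = T, r = F, s = T, the left side is false but the right side is true.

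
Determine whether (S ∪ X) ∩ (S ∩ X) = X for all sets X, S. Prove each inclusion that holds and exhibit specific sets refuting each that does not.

(⊆) holds; (⊇) fails.

Forward inclusion. Let x ∈ (S ∪ X) ∩ (S ∩ X). Then x ∈ X ∩ S, from which x ∈ X.

Reverse inclusion. This inclusion fails. Take X = {1}, S = ∅; then 1 ∈ X but 1 ∉ (S ∪ X) ∩ (S ∩ X).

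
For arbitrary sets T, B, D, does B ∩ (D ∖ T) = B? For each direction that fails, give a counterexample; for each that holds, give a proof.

Reverse inclusion. This inclusion fails. Take T = ∅, B = {1}, D = ∅; then 1 ∈ B but 1 ∉ B ∩ (D ∖ T).

Forward inclusion. Let x ∈ B ∩ (D ∖ T). Then x ∈ B ∩ D and x ∉ T, from which x ∈ B.

Only the forward inclusion holds.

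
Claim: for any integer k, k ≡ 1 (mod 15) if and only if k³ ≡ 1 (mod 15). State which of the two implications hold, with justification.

The biconditional holds.

[⇒] Suppose k ≡ 1 (mod 15). Write k = 15j + 1. Then (15j + 1)³ = 3375j³ + 675j² + 45j + 1 = 15(225j³ + 45j² + 3j) + 1, so k³ ≡ 1 (mod 15).

[⇐] Conversely, suppose k³ ≡ 1 (mod 15). The only residue r in {0, …, 14} with r³ ≡ 1 (mod 15) is r = 1, so k ≡ 1 (mod 15).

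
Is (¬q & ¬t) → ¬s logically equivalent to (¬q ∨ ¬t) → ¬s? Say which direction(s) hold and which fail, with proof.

(⟹) This fails. Under s = T, q = T, t = F, the left side is true but the right side is false.

(⟸) Assume the antecedent. If s is true, the antecedent forces (s = T, q = T, t = T), and (¬q & ¬t) → ¬s holds there. If s is false, (¬q & ¬t) → ¬s reduces to true regardless of the other variables. Either way (¬q & ¬t) → ¬s holds.

The forward direction fails; the converse holds.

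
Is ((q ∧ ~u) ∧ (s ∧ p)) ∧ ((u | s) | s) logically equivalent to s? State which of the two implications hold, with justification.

Only the forward direction holds.

(⇒) Assume the antecedent. If u is true, the antecedent cannot hold. If u is false, the antecedent forces (u = F, q = T, p = T, s = T), and s holds there. Either way s holds.

(⇐) This fails. Under u = F, q = F, p = F, s = T, the left side is false but the right side is true.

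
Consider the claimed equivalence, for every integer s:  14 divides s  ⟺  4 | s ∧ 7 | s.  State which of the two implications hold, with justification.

Converse. Suppose 4 ∣ s and 7 ∣ s. Any common multiple of 4 and 7 is a multiple of their lcm; here gcd(4, 7) = 1, so lcm(4, 7) = 4·7 = 28, so 28 ∣ s. Since 14 ∣ 28, it follows that 14 ∣ s.

Forward direction. This fails: take s = 14. Certainly 14 ∣ 14, but 4 ∤ 14.

Only the reverse direction holds.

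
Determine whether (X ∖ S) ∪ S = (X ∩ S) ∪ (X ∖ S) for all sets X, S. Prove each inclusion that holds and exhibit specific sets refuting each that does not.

(⊆) This inclusion fails. Take X = ∅, S = {1}; then 1 ∈ (X ∖ S) ∪ S but 1 ∉ (X ∩ S) ∪ (X ∖ S).

(⊇) Let x ∈ (X ∩ S) ∪ (X ∖ S). Then either x ∈ X and x ∉ S; or x ∈ X ∩ S. In each case x ∈ (X ∖ S) ∪ S, so (X ∩ S) ∪ (X ∖ S) ⊆ (X ∖ S) ∪ S.

The sets are not equal: only the reverse inclusion holds.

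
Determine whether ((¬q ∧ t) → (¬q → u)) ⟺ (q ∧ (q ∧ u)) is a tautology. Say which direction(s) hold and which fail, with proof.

(⇒) fails; (⇐) holds.

Forward direction. This fails. Under u = F, t = F, q = F, the left side is true but the right side is false.

Converse. Assume the antecedent. If u is true, (¬q ∧ t) → (¬q → u) reduces to true regardless of the other variables. If u is false, the antecedent cannot hold. Either way (¬q ∧ t) → (¬q → u) holds.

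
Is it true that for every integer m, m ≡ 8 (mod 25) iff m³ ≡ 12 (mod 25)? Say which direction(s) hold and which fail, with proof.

Both implications hold.

[⇒] Suppose m ≡ 8 (mod 25). Write m = 25j + 8. Then (25j + 8)³ = 15625j³ + 15000j² + 4800j + 512 = 25(625j³ + 600j² + 192j + 20) + 12, so m³ ≡ 12 (mod 25).

[⇐] Conversely, suppose m³ ≡ 12 (mod 25). The only residue r in {0, …, 24} with r³ ≡ 12 (mod 25) is r = 8, so m ≡ 8 (mod 25).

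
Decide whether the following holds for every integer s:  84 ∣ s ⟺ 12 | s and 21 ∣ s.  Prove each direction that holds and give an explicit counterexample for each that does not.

Both directions hold.

(⟹) If 84 ∣ s, write s = 84q. Since 84 = 7·12, s = 12·(7q), so 12 ∣ s; and since 84 = 4·21, s = 21·(4q), so 21 ∣ s.

(⟸) Suppose 12 ∣ s and 21 ∣ s. Any common multiple of 12 and 21 is a multiple of their lcm; here lcm(12, 21) = 12·21/gcd(12, 21) = 252/3 = 84, so 84 ∣ s.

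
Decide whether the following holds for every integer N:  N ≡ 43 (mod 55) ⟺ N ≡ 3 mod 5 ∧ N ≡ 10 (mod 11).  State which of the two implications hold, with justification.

Forward direction. Suppose N ≡ 43 (mod 55); write N = 55j + 43. Since 5 ∣ 55, reducing mod 5 gives N ≡ 43 ≡ 3 (mod 5); since 11 ∣ 55, reducing mod 11 gives N ≡ 43 ≡ 10 (mod 11).

Converse. If N ≡ 3 (mod 5) and N ≡ 10 (mod 11), then by the Chinese remainder theorem N ≡ 43 (mod 55). This is exactly N ≡ 43 (mod 55).

The biconditional holds.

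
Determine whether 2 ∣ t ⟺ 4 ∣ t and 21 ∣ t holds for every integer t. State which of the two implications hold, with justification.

[⇐] Suppose 4 ∣ t and 21 ∣ t. Any common multiple of 4 and 21 is a multiple of their lcm; here gcd(4, 21) = 1, so lcm(4, 21) = 4·21 = 84, so 84 ∣ t. Since 2 ∣ 84, it follows that 2 ∣ t.

[⇒] This fails: take t = 2. Certainly 2 ∣ 2, but 4 ∤ 2.

Only the reverse direction holds.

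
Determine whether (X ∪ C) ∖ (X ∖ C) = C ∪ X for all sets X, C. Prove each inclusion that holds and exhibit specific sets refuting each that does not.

The sets are not equal: only the forward inclusion holds.

(⟹) Let x ∈ (X ∪ C) ∖ (X ∖ C). Then either x ∈ C and x ∉ X; or x ∈ X ∩ C. In each case x ∈ C ∪ X, so (X ∪ C) ∖ (X ∖ C) ⊆ C ∪ X.

(⟸) This inclusion fails. Take X = {1}, C = ∅; then 1 ∈ C ∪ X but 1 ∉ (X ∪ C) ∖ (X ∖ C).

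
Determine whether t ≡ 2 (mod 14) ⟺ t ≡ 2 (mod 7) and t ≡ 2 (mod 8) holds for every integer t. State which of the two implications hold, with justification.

Not equivalent: only (⇐) holds.

[⇐] If t ≡ 2 (mod 7) and t ≡ 2 (mod 8), then by the Chinese remainder theorem t ≡ 2 (mod 56). Since 2 ≡ 2 (mod 14) and 14 ∣ 56, we get t ≡ 2 (mod 14).

[⇒] This fails: t = 16 gives 16 ≡ 2 (mod 14) but 16 ≡ 0 (mod 8), so the conjunction on the right does not hold.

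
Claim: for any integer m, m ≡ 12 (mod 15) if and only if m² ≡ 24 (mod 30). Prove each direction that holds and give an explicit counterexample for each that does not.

(⟹) This fails: take m = 27. Then 27 ≡ 12 (mod 15), but 27² = 729 ≡ 9 (mod 30), not 24.

(⟸) This fails: take m = 18. Then 18² = 324 ≡ 24 (mod 30), yet 18 ≡ 3 (mod 15), not 12.

Both directions fail.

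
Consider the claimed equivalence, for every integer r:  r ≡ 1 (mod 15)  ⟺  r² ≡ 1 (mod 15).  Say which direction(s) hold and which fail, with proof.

(←) This fails: take r = 4. Then 4² = 16 ≡ 1 (mod 15), yet 4 ≡ 4 (mod 15), not 1.

(→) Suppose r ≡ 1 (mod 15). Write r = 15j + 1. Then (15j + 1)² = 225j² + 30j + 1 = 15(15j² + 2j) + 1, so r² ≡ 1 (mod 15).

Not equivalent: only (⇒) holds.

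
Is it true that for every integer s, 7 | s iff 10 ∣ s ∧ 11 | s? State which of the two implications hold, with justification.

(⟹) This fails: take s = 7. Certainly 7 ∣ 7, but 10 ∤ 7.

(⟸) This fails: take s = 110. Both 10 ∣ 110 and 11 ∣ 110, yet 110 is not a multiple of 7 (since 110 = 15·7 + 5), so 7 ∤ 110.

Neither direction holds.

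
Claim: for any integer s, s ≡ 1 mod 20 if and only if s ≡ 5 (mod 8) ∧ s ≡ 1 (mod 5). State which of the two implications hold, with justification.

(⇒) This fails: s = 1 gives 1 ≡ 1 (mod 20) but 1 ≡ 1 (mod 8), so the conjunction on the right does not hold.

(⇐) Conversely, if s ≡ 5 (mod 8) and s ≡ 1 (mod 5), then by the Chinese remainder theorem s ≡ 21 (mod 40). Since 21 ≡ 1 (mod 20) and 20 ∣ 40, we get s ≡ 1 (mod 20).

Not equivalent: only (⇐) holds.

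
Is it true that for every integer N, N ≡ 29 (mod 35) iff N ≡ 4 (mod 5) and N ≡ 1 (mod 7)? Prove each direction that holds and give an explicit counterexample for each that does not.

Both directions hold.

(⟹) Suppose N ≡ 29 (mod 35); write N = 35j + 29. Since 5 ∣ 35, reducing mod 5 gives N ≡ 29 ≡ 4 (mod 5); since 7 ∣ 35, reducing mod 7 gives N ≡ 29 ≡ 1 (mod 7).

(⟸) Conversely, if N ≡ 4 (mod 5) and N ≡ 1 (mod 7), then by the Chinese remainder theorem N ≡ 29 (mod 35). This is exactly N ≡ 29 (mod 35).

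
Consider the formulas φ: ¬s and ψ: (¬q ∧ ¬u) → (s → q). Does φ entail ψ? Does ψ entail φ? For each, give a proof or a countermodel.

[⇐] This fails. Under u = T, q = F, s = T, the left side is false but the right side is true.

[⇒] Assume the antecedent. If u is true, (¬q ∧ ¬u) → (s → q) reduces to true regardless of the other variables. If u is false, the antecedent forces (u = F, q = F, s = F) or (u = F, q = T, s = F), and (¬q ∧ ¬u) → (s → q) holds there. Either way (¬q ∧ ¬u) → (s → q) holds.

Only the forward direction holds.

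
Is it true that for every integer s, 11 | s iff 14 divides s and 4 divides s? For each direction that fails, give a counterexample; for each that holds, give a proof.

Neither implication holds.

(⇒) This fails: take s = 11. Certainly 11 ∣ 11, but 14 ∤ 11.

(⇐) This fails: take s = 28. Both 14 ∣ 28 and 4 ∣ 28, yet 28 is not a multiple of 11 (since 28 = 2·11 + 6), so 11 ∤ 28.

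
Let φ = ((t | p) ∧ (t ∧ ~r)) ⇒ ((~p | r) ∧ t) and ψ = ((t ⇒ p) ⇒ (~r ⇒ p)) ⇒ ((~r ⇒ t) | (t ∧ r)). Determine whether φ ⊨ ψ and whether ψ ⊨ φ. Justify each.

[⇒] This fails. Under p = T, t = F, r = F, the left side is true but the right side is false.

[⇐] This fails. Under p = T, t = T, r = F, the left side is false but the right side is true.

Neither implication holds.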